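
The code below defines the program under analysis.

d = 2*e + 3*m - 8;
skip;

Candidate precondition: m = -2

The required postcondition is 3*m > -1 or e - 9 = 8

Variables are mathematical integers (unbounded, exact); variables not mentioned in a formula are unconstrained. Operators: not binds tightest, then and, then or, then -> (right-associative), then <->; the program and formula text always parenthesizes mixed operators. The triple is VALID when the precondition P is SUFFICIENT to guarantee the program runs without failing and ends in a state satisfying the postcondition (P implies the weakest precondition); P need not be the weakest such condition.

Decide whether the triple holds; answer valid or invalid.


Working backward. After the program, the postcondition 3*m > -1 or e - 9 = 8 must hold; in canonical form it is 3*m > -1 or e = 17.
Before skip: 3*m > -1 or e = 17
Before d := 2*e + 3*m - 8: 3*m > -1 or e = 17
The weakest precondition is 3*m > -1 or e = 17.
Check whether m = -2 implies it.
Countermodel: at the initial state e = 18, m = -2, the precondition holds but the weakest precondition fails.
Answer: invalid


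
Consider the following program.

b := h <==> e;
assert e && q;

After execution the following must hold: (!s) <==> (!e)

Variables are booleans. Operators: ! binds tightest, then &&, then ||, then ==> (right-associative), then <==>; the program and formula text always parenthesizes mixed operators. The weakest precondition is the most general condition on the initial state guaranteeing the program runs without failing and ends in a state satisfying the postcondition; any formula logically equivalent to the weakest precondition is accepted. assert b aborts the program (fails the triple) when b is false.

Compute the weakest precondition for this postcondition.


Working backward. After the program, (!s) <==> (!e) must hold.
Before assert e && q: e && q && ((!s) <==> (!e))
Before b := h <==> e: e && q && ((!s) <==> (!e))
Answer: WP = e && q && ((!s) <==> (!e))


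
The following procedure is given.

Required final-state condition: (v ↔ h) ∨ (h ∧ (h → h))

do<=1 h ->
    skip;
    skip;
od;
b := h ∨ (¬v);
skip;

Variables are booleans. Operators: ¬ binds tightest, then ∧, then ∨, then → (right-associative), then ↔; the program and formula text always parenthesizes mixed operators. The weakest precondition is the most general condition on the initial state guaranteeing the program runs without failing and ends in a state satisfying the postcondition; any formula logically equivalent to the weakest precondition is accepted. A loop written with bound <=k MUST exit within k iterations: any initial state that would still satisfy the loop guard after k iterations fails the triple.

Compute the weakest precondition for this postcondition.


Working backward. After the program, the postcondition (v ↔ h) ∨ (h ∧ (h → h)) must hold; in canonical form it is (v ↔ h) ∨ h.
Before skip: (v ↔ h) ∨ h
Before b := h ∨ (¬v): (v ↔ h) ∨ h
Before the loop (bound <=1), unroll the exhaustion recursion (WP_0 = exit-now case; WP_j = one more guarded iteration, up to j = 1):
  WP_0: (¬h) ∧ ((v ↔ h) ∨ h)
  WP_1: (h → ((¬h) ∧ ((v ↔ h) ∨ h))) ∧ ((¬h) → ((v ↔ h) ∨ h))
So before the loop: (h → ((¬h) ∧ ((v ↔ h) ∨ h))) ∧ ((¬h) → ((v ↔ h) ∨ h))
Answer: WP = (h → ((¬h) ∧ ((v ↔ h) ∨ h))) ∧ ((¬h) → ((v ↔ h) ∨ h))


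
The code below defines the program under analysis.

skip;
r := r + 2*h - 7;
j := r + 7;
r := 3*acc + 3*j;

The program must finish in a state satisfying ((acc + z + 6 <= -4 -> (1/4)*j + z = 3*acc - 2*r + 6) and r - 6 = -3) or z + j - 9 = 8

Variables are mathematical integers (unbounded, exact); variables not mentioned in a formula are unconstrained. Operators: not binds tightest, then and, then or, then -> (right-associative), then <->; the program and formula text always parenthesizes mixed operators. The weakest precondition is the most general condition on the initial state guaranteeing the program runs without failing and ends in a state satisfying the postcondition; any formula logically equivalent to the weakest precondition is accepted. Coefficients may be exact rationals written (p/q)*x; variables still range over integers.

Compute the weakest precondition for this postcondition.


Working backward. After the program, the postcondition ((acc + z + 6 <= -4 -> (1/4)*j + z = 3*acc - 2*r + 6) and r - 6 = -3) or z + j - 9 = 8 must hold; in canonical form it is ((acc + z <= -10 -> (1/4)*j + 2*r + z = 3*acc + 6) and r = 3) or j + z = 17.
Before r := 3*acc + 3*j: ((acc + z <= -10 -> 3*acc + (25/4)*j + z = 6) and 3*acc + 3*j = 3) or j + z = 17
Before j := r + 7: ((acc + z <= -10 -> 3*acc + (25/4)*r + z = -151/4) and 3*acc + 3*r = -18) or r + z = 10
Before r := r + 2*h - 7: ((acc + z <= -10 -> 3*acc + (25/2)*h + (25/4)*r + z = 6) and 3*acc + 6*h + 3*r = 3) or 2*h + r + z = 17
Before skip: ((acc + z <= -10 -> 3*acc + (25/2)*h + (25/4)*r + z = 6) and 3*acc + 6*h + 3*r = 3) or 2*h + r + z = 17
Answer: WP = ((acc + z <= -10 -> 3*acc + (25/2)*h + (25/4)*r + z = 6) and 3*acc + 6*h + 3*r = 3) or 2*h + r + z = 17


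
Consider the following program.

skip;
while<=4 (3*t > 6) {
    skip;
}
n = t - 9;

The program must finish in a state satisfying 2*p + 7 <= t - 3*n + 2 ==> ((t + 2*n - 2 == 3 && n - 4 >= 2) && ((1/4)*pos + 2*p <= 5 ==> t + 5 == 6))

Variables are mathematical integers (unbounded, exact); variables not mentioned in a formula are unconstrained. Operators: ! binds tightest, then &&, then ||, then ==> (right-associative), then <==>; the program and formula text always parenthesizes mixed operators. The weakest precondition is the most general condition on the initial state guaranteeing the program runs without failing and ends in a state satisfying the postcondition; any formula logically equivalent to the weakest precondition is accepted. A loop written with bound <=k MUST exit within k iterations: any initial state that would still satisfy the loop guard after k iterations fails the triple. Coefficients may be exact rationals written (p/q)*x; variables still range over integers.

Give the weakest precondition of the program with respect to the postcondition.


Working backward. After the program, the postcondition 2*p + 7 <= t - 3*n + 2 ==> ((t + 2*n - 2 == 3 && n - 4 >= 2) && ((1/4)*pos + 2*p <= 5 ==> t + 5 == 6)) must hold; in canonical form it is 3*n + 2*p <= t - 5 ==> (2*n + t == 5 && n >= 6 && (2*p + (1/4)*pos <= 5 ==> t == 1)).
Before n := t - 9: 2*p + 2*t <= 22 ==> (3*t == 23 && t >= 15 && (2*p + (1/4)*pos <= 5 ==> t == 1))
Before the loop (bound <=4), unroll the exhaustion recursion (WP_0 = exit-now case; WP_j = one more guarded iteration, up to j = 4):
  WP_0: (!(3*t > 6)) && (2*p + 2*t <= 22 ==> (3*t == 23 && t >= 15 && (2*p + (1/4)*pos <= 5 ==> t == 1)))
  WP_1: (3*t > 6 ==> ((!(3*t > 6)) && (2*p + 2*t <= 22 ==> (3*t == 23 && t >= 15 && (2*p + (1/4)*pos <= 5 ==> t == 1))))) && ((!(3*t > 6)) ==> (2*p + 2*t <= 22 ==> (3*t == 23 && t >= 15 && (2*p + (1/4)*pos <= 5 ==> t == 1))))
  WP_2: (3*t > 6 ==> ((3*t > 6 ==> ((!(3*t > 6)) && (2*p + 2*t <= 22 ==> (3*t == 23 && t >= 15 && (2*p + (1/4)*pos <= 5 ==> t == 1))))) && ((!(3*t > 6)) ==> (2*p + 2*t <= 22 ==> (3*t == 23 && t >= 15 && (2*p + (1/4)*pos <= 5 ==> t == 1)))))) && ((!(3*t > 6)) ==> (2*p + 2*t <= 22 ==> (3*t == 23 && t >= 15 && (2*p + (1/4)*pos <= 5 ==> t == 1))))
  WP_3: (3*t > 6 ==> ((3*t > 6 ==> ((3*t > 6 ==> ((!(3*t > 6)) && (2*p + 2*t <= 22 ==> (3*t == 23 && t >= 15 && (2*p + (1/4)*pos <= 5 ==> t == 1))))) && ((!(3*t > 6)) ==> (2*p + 2*t <= 22 ==> (3*t == 23 && t >= 15 && (2*p + (1/4)*pos <= 5 ==> t == 1)))))) && ((!(3*t > 6)) ==> (2*p + 2*t <= 22 ==> (3*t == 23 && t >= 15 && (2*p + (1/4)*pos <= 5 ==> t == 1)))))) && ((!(3*t > 6)) ==> (2*p + 2*t <= 22 ==> (3*t == 23 && t >= 15 && (2*p + (1/4)*pos <= 5 ==> t == 1))))
  WP_4: (3*t > 6 ==> ((3*t > 6 ==> ((3*t > 6 ==> ((3*t > 6 ==> ((!(3*t > 6)) && (2*p + 2*t <= 22 ==> (3*t == 23 && t >= 15 && (2*p + (1/4)*pos <= 5 ==> t == 1))))) && ((!(3*t > 6)) ==> (2*p + 2*t <= 22 ==> (3*t == 23 && t >= 15 && (2*p + (1/4)*pos <= 5 ==> t == 1)))))) && ((!(3*t > 6)) ==> (2*p + 2*t <= 22 ==> (3*t == 23 && t >= 15 && (2*p + (1/4)*pos <= 5 ==> t == 1)))))) && ((!(3*t > 6)) ==> (2*p + 2*t <= 22 ==> (3*t == 23 && t >= 15 && (2*p + (1/4)*pos <= 5 ==> t == 1)))))) && ((!(3*t > 6)) ==> (2*p + 2*t <= 22 ==> (3*t == 23 && t >= 15 && (2*p + (1/4)*pos <= 5 ==> t == 1))))
So before the loop: (3*t > 6 ==> ((3*t > 6 ==> ((3*t > 6 ==> ((3*t > 6 ==> ((!(3*t > 6)) && (2*p + 2*t <= 22 ==> (3*t == 23 && t >= 15 && (2*p + (1/4)*pos <= 5 ==> t == 1))))) && ((!(3*t > 6)) ==> (2*p + 2*t <= 22 ==> (3*t == 23 && t >= 15 && (2*p + (1/4)*pos <= 5 ==> t == 1)))))) && ((!(3*t > 6)) ==> (2*p + 2*t <= 22 ==> (3*t == 23 && t >= 15 && (2*p + (1/4)*pos <= 5 ==> t == 1)))))) && ((!(3*t > 6)) ==> (2*p + 2*t <= 22 ==> (3*t == 23 && t >= 15 && (2*p + (1/4)*pos <= 5 ==> t == 1)))))) && ((!(3*t > 6)) ==> (2*p + 2*t <= 22 ==> (3*t == 23 && t >= 15 && (2*p + (1/4)*pos <= 5 ==> t == 1))))
Before skip: (3*t > 6 ==> ((3*t > 6 ==> ((3*t > 6 ==> ((3*t > 6 ==> ((!(3*t > 6)) && (2*p + 2*t <= 22 ==> (3*t == 23 && t >= 15 && (2*p + (1/4)*pos <= 5 ==> t == 1))))) && ((!(3*t > 6)) ==> (2*p + 2*t <= 22 ==> (3*t == 23 && t >= 15 && (2*p + (1/4)*pos <= 5 ==> t == 1)))))) && ((!(3*t > 6)) ==> (2*p + 2*t <= 22 ==> (3*t == 23 && t >= 15 && (2*p + (1/4)*pos <= 5 ==> t == 1)))))) && ((!(3*t > 6)) ==> (2*p + 2*t <= 22 ==> (3*t == 23 && t >= 15 && (2*p + (1/4)*pos <= 5 ==> t == 1)))))) && ((!(3*t > 6)) ==> (2*p + 2*t <= 22 ==> (3*t == 23 && t >= 15 && (2*p + (1/4)*pos <= 5 ==> t == 1))))
Answer: WP = (3*t > 6 ==> ((3*t > 6 ==> ((3*t > 6 ==> ((3*t > 6 ==> ((!(3*t > 6)) && (2*p + 2*t <= 22 ==> (3*t == 23 && t >= 15 && (2*p + (1/4)*pos <= 5 ==> t == 1))))) && ((!(3*t > 6)) ==> (2*p + 2*t <= 22 ==> (3*t == 23 && t >= 15 && (2*p + (1/4)*pos <= 5 ==> t == 1)))))) && ((!(3*t > 6)) ==> (2*p + 2*t <= 22 ==> (3*t == 23 && t >= 15 && (2*p + (1/4)*pos <= 5 ==> t == 1)))))) && ((!(3*t > 6)) ==> (2*p + 2*t <= 22 ==> (3*t == 23 && t >= 15 && (2*p + (1/4)*pos <= 5 ==> t == 1)))))) && ((!(3*t > 6)) ==> (2*p + 2*t <= 22 ==> (3*t == 23 && t >= 15 && (2*p + (1/4)*pos <= 5 ==> t == 1))))


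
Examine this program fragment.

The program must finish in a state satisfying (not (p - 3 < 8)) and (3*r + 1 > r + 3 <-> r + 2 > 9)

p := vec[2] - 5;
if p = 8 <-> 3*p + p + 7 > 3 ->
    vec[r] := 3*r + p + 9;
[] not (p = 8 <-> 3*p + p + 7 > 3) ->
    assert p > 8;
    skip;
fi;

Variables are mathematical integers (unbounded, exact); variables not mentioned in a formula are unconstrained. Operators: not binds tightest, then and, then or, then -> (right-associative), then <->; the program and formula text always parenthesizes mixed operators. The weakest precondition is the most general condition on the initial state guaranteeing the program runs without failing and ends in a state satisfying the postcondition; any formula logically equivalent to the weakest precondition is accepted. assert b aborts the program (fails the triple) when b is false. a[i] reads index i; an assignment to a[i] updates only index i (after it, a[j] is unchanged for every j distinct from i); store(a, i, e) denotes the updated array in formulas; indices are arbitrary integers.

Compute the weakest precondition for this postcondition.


Working backward. After the program, the postcondition (not (p - 3 < 8)) and (3*r + 1 > r + 3 <-> r + 2 > 9) must hold; in canonical form it is (not (p < 11)) and (2*r > 2 <-> r > 7).
Then branch requires (not (p < 11)) and (2*r > 2 <-> r > 7); else branch requires p > 8 and (not (p < 11)) and (2*r > 2 <-> r > 7).
Before the if: ((p = 8 <-> 4*p > -4) -> ((not (p < 11)) and (2*r > 2 <-> r > 7))) and ((not (p = 8 <-> 4*p > -4)) -> (p > 8 and (not (p < 11)) and (2*r > 2 <-> r > 7)))
Before p := vec[2] - 5: ((vec[2] = 13 <-> 4*vec[2] > 16) -> ((not (vec[2] < 16)) and (2*r > 2 <-> r > 7))) and ((not (vec[2] = 13 <-> 4*vec[2] > 16)) -> (vec[2] > 13 and (not (vec[2] < 16)) and (2*r > 2 <-> r > 7)))
Answer: WP = ((vec[2] = 13 <-> 4*vec[2] > 16) -> ((not (vec[2] < 16)) and (2*r > 2 <-> r > 7))) and ((not (vec[2] = 13 <-> 4*vec[2] > 16)) -> (vec[2] > 13 and (not (vec[2] < 16)) and (2*r > 2 <-> r > 7)))


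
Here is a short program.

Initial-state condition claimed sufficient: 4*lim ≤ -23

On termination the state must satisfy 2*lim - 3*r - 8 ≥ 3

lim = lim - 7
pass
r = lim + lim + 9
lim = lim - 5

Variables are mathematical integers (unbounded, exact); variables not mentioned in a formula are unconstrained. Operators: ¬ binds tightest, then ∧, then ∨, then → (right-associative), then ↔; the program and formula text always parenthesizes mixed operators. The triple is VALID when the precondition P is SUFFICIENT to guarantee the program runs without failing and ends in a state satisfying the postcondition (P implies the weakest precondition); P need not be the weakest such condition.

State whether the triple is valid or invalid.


Working backward. After the program, the postcondition 2*lim - 3*r - 8 ≥ 3 must hold; in canonical form it is 2*lim ≥ 3*r + 11.
Before lim := lim - 5: 2*lim ≥ 3*r + 21
Before r := lim + lim + 9: 4*lim ≤ -48
Before skip: 4*lim ≤ -48
Before lim := lim - 7: 4*lim ≤ -20
The weakest precondition is 4*lim ≤ -20.
Check whether 4*lim ≤ -23 implies it.
Every state satisfying the precondition satisfies the weakest precondition: the implication holds.
Answer: valid


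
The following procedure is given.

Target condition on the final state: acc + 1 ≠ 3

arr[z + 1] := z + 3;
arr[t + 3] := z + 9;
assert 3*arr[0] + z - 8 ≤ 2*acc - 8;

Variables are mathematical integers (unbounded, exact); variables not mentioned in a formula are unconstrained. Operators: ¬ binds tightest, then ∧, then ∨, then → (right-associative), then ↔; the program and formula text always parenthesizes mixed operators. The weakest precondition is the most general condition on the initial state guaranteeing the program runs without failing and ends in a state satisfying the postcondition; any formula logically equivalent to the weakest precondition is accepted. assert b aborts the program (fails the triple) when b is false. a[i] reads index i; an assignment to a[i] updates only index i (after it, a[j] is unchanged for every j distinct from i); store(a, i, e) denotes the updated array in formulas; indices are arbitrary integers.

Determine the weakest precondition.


Working backward. After the program, the postcondition acc + 1 ≠ 3 must hold; in canonical form it is acc ≠ 2.
Before assert 3*arr[0] + z - 8 ≤ 2*acc - 8: 3*arr[0] + z ≤ 2*acc ∧ acc ≠ 2
Before arr[t + 3] := z + 9: 3*store(arr, t + 3, z + 9)[0] + z ≤ 2*acc ∧ acc ≠ 2
Before arr[z + 1] := z + 3: 3*store(store(arr, z + 1, z + 3), t + 3, z + 9)[0] + z ≤ 2*acc ∧ acc ≠ 2
Answer: WP = 3*store(store(arr, z + 1, z + 3), t + 3, z + 9)[0] + z ≤ 2*acc ∧ acc ≠ 2


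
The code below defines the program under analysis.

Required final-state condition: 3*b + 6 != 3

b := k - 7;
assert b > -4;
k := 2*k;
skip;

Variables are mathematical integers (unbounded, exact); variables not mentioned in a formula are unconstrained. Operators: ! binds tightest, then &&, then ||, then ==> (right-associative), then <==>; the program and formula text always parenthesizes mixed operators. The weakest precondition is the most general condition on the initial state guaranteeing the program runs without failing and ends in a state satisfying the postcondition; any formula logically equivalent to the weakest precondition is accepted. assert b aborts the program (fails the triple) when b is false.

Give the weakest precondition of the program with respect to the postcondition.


Working backward. After the program, the postcondition 3*b + 6 != 3 must hold; in canonical form it is 3*b != -3.
Before skip: 3*b != -3
Before k := 2*k: 3*b != -3
Before assert b > -4: b > -4 && 3*b != -3
Before b := k - 7: k > 3 && 3*k != 18
Answer: WP = k > 3 && 3*k != 18


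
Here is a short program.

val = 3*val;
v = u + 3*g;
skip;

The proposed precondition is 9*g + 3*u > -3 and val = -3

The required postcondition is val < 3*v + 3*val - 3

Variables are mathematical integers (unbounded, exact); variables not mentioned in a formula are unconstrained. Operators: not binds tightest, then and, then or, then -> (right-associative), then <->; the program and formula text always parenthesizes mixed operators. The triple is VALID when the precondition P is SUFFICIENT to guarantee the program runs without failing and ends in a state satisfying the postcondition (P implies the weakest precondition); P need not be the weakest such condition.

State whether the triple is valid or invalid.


Working backward. After the program, the postcondition val < 3*v + 3*val - 3 must hold; in canonical form it is 3*v + 2*val > 3.
Before skip: 3*v + 2*val > 3
Before v := u + 3*g: 9*g + 3*u + 2*val > 3
Before val := 3*val: 9*g + 3*u + 6*val > 3
The weakest precondition is 9*g + 3*u + 6*val > 3.
Check whether 9*g + 3*u > -3 and val = -3 implies it.
Countermodel: at the initial state g = 0, u = 0, val = -3, the precondition holds but the weakest precondition fails.
Answer: invalid


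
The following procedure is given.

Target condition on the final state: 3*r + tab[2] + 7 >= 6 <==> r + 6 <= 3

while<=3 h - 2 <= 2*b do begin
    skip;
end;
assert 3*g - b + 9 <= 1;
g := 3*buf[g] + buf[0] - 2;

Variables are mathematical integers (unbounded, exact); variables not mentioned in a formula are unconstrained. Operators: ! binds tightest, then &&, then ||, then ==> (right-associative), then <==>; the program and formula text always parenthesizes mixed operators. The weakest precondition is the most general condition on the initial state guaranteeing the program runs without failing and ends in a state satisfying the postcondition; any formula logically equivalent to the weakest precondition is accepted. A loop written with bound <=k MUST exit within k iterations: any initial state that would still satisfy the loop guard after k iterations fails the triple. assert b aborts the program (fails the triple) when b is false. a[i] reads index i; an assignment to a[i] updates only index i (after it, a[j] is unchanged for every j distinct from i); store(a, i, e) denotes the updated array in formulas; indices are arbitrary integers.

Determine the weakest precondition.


Working backward. After the program, the postcondition 3*r + tab[2] + 7 >= 6 <==> r + 6 <= 3 must hold; in canonical form it is tab[2] + 3*r >= -1 <==> r <= -3.
Before g := 3*buf[g] + buf[0] - 2: tab[2] + 3*r >= -1 <==> r <= -3
Before assert 3*g - b + 9 <= 1: 3*g <= b - 8 && (tab[2] + 3*r >= -1 <==> r <= -3)
Before the loop (bound <=3), unroll the exhaustion recursion (WP_0 = exit-now case; WP_j = one more guarded iteration, up to j = 3):
  WP_0: (!(h <= 2*b + 2)) && 3*g <= b - 8 && (tab[2] + 3*r >= -1 <==> r <= -3)
  WP_1: (h <= 2*b + 2 ==> ((!(h <= 2*b + 2)) && 3*g <= b - 8 && (tab[2] + 3*r >= -1 <==> r <= -3))) && ((!(h <= 2*b + 2)) ==> (3*g <= b - 8 && (tab[2] + 3*r >= -1 <==> r <= -3)))
  WP_2: (h <= 2*b + 2 ==> ((h <= 2*b + 2 ==> ((!(h <= 2*b + 2)) && 3*g <= b - 8 && (tab[2] + 3*r >= -1 <==> r <= -3))) && ((!(h <= 2*b + 2)) ==> (3*g <= b - 8 && (tab[2] + 3*r >= -1 <==> r <= -3))))) && ((!(h <= 2*b + 2)) ==> (3*g <= b - 8 && (tab[2] + 3*r >= -1 <==> r <= -3)))
  WP_3: (h <= 2*b + 2 ==> ((h <= 2*b + 2 ==> ((h <= 2*b + 2 ==> ((!(h <= 2*b + 2)) && 3*g <= b - 8 && (tab[2] + 3*r >= -1 <==> r <= -3))) && ((!(h <= 2*b + 2)) ==> (3*g <= b - 8 && (tab[2] + 3*r >= -1 <==> r <= -3))))) && ((!(h <= 2*b + 2)) ==> (3*g <= b - 8 && (tab[2] + 3*r >= -1 <==> r <= -3))))) && ((!(h <= 2*b + 2)) ==> (3*g <= b - 8 && (tab[2] + 3*r >= -1 <==> r <= -3)))
So before the loop: (h <= 2*b + 2 ==> ((h <= 2*b + 2 ==> ((h <= 2*b + 2 ==> ((!(h <= 2*b + 2)) && 3*g <= b - 8 && (tab[2] + 3*r >= -1 <==> r <= -3))) && ((!(h <= 2*b + 2)) ==> (3*g <= b - 8 && (tab[2] + 3*r >= -1 <==> r <= -3))))) && ((!(h <= 2*b + 2)) ==> (3*g <= b - 8 && (tab[2] + 3*r >= -1 <==> r <= -3))))) && ((!(h <= 2*b + 2)) ==> (3*g <= b - 8 && (tab[2] + 3*r >= -1 <==> r <= -3)))
Answer: WP = (h <= 2*b + 2 ==> ((h <= 2*b + 2 ==> ((h <= 2*b + 2 ==> ((!(h <= 2*b + 2)) && 3*g <= b - 8 && (tab[2] + 3*r >= -1 <==> r <= -3))) && ((!(h <= 2*b + 2)) ==> (3*g <= b - 8 && (tab[2] + 3*r >= -1 <==> r <= -3))))) && ((!(h <= 2*b + 2)) ==> (3*g <= b - 8 && (tab[2] + 3*r >= -1 <==> r <= -3))))) && ((!(h <= 2*b + 2)) ==> (3*g <= b - 8 && (tab[2] + 3*r >= -1 <==> r <= -3)))


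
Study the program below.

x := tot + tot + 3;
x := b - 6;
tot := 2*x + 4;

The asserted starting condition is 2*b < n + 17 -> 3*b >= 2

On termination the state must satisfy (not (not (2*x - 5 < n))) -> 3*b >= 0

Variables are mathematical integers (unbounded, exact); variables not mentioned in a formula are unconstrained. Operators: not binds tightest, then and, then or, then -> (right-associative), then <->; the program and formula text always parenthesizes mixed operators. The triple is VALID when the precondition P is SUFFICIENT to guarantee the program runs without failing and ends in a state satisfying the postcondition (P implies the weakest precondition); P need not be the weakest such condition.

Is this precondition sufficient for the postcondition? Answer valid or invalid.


Working backward. After the program, the postcondition (not (not (2*x - 5 < n))) -> 3*b >= 0 must hold; in canonical form it is 2*x < n + 5 -> 3*b >= 0.
Before tot := 2*x + 4: 2*x < n + 5 -> 3*b >= 0
Before x := b - 6: 2*b < n + 17 -> 3*b >= 0
Before x := tot + tot + 3: 2*b < n + 17 -> 3*b >= 0
The weakest precondition is 2*b < n + 17 -> 3*b >= 0.
Check whether 2*b < n + 17 -> 3*b >= 2 implies it.
Every state satisfying the precondition satisfies the weakest precondition: the implication holds.
Answer: valid


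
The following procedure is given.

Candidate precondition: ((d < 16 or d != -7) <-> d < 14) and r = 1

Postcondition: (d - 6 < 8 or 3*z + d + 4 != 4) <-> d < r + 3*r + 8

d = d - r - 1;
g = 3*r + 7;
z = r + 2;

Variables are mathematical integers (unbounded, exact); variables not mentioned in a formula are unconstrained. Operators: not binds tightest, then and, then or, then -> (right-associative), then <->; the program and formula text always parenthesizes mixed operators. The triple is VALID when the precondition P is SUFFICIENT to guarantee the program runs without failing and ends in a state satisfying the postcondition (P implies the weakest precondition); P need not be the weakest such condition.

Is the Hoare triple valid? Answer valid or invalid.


Working backward. After the program, the postcondition (d - 6 < 8 or 3*z + d + 4 != 4) <-> d < r + 3*r + 8 must hold; in canonical form it is (d < 14 or d + 3*z != 0) <-> d < 4*r + 8.
Before z := r + 2: (d < 14 or d + 3*r != -6) <-> d < 4*r + 8
Before g := 3*r + 7: (d < 14 or d + 3*r != -6) <-> d < 4*r + 8
Before d := d - r - 1: (d < r + 15 or d + 2*r != -5) <-> d < 5*r + 9
The weakest precondition is (d < r + 15 or d + 2*r != -5) <-> d < 5*r + 9.
Check whether ((d < 16 or d != -7) <-> d < 14) and r = 1 implies it.
Every state satisfying the precondition satisfies the weakest precondition: the implication holds.
Answer: valid


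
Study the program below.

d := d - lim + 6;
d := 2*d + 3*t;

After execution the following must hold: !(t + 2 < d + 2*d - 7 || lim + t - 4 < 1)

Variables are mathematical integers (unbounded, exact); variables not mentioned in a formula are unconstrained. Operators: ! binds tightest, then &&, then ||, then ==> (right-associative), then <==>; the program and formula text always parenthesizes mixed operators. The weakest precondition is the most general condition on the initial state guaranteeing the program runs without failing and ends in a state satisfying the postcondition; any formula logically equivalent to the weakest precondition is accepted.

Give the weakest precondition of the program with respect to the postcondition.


Working backward. After the program, the postcondition !(t + 2 < d + 2*d - 7 || lim + t - 4 < 1) must hold; in canonical form it is !(t < 3*d - 9 || lim + t < 5).
Before d := 2*d + 3*t: !(6*d + 8*t > 9 || lim + t < 5)
Before d := d - lim + 6: !(6*d + 8*t > 6*lim - 27 || lim + t < 5)
Answer: WP = !(6*d + 8*t > 6*lim - 27 || lim + t < 5)


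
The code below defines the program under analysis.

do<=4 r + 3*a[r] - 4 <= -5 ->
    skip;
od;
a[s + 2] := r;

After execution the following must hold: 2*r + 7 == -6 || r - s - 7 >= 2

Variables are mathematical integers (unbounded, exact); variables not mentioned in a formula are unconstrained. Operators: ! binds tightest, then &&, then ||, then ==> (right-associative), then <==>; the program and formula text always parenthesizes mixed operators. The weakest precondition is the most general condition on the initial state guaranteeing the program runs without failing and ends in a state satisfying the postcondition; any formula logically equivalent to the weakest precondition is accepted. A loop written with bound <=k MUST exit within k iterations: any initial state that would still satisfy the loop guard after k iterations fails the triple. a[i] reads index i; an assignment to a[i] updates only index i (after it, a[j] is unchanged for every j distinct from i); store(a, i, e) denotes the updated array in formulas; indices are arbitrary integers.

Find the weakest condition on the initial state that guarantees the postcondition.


Working backward. After the program, the postcondition 2*r + 7 == -6 || r - s - 7 >= 2 must hold; in canonical form it is 2*r == -13 || r >= s + 9.
Before a[s + 2] := r: 2*r == -13 || r >= s + 9
Before the loop (bound <=4), unroll the exhaustion recursion (WP_0 = exit-now case; WP_j = one more guarded iteration, up to j = 4):
  WP_0: (!(3*a[r] + r <= -1)) && (2*r == -13 || r >= s + 9)
  WP_1: (3*a[r] + r <= -1 ==> ((!(3*a[r] + r <= -1)) && (2*r == -13 || r >= s + 9))) && ((!(3*a[r] + r <= -1)) ==> (2*r == -13 || r >= s + 9))
  WP_2: (3*a[r] + r <= -1 ==> ((3*a[r] + r <= -1 ==> ((!(3*a[r] + r <= -1)) && (2*r == -13 || r >= s + 9))) && ((!(3*a[r] + r <= -1)) ==> (2*r == -13 || r >= s + 9)))) && ((!(3*a[r] + r <= -1)) ==> (2*r == -13 || r >= s + 9))
  WP_3: (3*a[r] + r <= -1 ==> ((3*a[r] + r <= -1 ==> ((3*a[r] + r <= -1 ==> ((!(3*a[r] + r <= -1)) && (2*r == -13 || r >= s + 9))) && ((!(3*a[r] + r <= -1)) ==> (2*r == -13 || r >= s + 9)))) && ((!(3*a[r] + r <= -1)) ==> (2*r == -13 || r >= s + 9)))) && ((!(3*a[r] + r <= -1)) ==> (2*r == -13 || r >= s + 9))
  WP_4: (3*a[r] + r <= -1 ==> ((3*a[r] + r <= -1 ==> ((3*a[r] + r <= -1 ==> ((3*a[r] + r <= -1 ==> ((!(3*a[r] + r <= -1)) && (2*r == -13 || r >= s + 9))) && ((!(3*a[r] + r <= -1)) ==> (2*r == -13 || r >= s + 9)))) && ((!(3*a[r] + r <= -1)) ==> (2*r == -13 || r >= s + 9)))) && ((!(3*a[r] + r <= -1)) ==> (2*r == -13 || r >= s + 9)))) && ((!(3*a[r] + r <= -1)) ==> (2*r == -13 || r >= s + 9))
So before the loop: (3*a[r] + r <= -1 ==> ((3*a[r] + r <= -1 ==> ((3*a[r] + r <= -1 ==> ((3*a[r] + r <= -1 ==> ((!(3*a[r] + r <= -1)) && (2*r == -13 || r >= s + 9))) && ((!(3*a[r] + r <= -1)) ==> (2*r == -13 || r >= s + 9)))) && ((!(3*a[r] + r <= -1)) ==> (2*r == -13 || r >= s + 9)))) && ((!(3*a[r] + r <= -1)) ==> (2*r == -13 || r >= s + 9)))) && ((!(3*a[r] + r <= -1)) ==> (2*r == -13 || r >= s + 9))
Answer: WP = (3*a[r] + r <= -1 ==> ((3*a[r] + r <= -1 ==> ((3*a[r] + r <= -1 ==> ((3*a[r] + r <= -1 ==> ((!(3*a[r] + r <= -1)) && (2*r == -13 || r >= s + 9))) && ((!(3*a[r] + r <= -1)) ==> (2*r == -13 || r >= s + 9)))) && ((!(3*a[r] + r <= -1)) ==> (2*r == -13 || r >= s + 9)))) && ((!(3*a[r] + r <= -1)) ==> (2*r == -13 || r >= s + 9)))) && ((!(3*a[r] + r <= -1)) ==> (2*r == -13 || r >= s + 9))


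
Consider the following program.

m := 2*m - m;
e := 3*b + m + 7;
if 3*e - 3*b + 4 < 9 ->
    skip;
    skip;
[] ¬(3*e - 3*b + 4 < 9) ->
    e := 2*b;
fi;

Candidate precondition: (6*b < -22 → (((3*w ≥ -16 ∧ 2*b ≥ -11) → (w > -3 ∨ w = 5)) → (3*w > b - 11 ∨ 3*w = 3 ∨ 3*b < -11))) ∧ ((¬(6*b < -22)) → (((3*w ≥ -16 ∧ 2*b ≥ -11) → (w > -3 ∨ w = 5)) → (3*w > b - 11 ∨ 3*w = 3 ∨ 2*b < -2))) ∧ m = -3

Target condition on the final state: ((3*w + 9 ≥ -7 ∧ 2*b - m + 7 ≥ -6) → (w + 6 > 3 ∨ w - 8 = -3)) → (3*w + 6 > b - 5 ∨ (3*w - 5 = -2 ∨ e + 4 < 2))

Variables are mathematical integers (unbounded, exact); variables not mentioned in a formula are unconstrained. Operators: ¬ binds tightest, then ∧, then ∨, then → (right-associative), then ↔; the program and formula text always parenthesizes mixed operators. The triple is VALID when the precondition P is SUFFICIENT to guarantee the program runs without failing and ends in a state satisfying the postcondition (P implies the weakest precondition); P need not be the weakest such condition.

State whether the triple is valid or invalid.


Working backward. After the program, the postcondition ((3*w + 9 ≥ -7 ∧ 2*b - m + 7 ≥ -6) → (w + 6 > 3 ∨ w - 8 = -3)) → (3*w + 6 > b - 5 ∨ (3*w - 5 = -2 ∨ e + 4 < 2)) must hold; in canonical form it is ((3*w ≥ -16 ∧ 2*b ≥ m - 13) → (w > -3 ∨ w = 5)) → (3*w > b - 11 ∨ 3*w = 3 ∨ e < -2).
Then branch requires ((3*w ≥ -16 ∧ 2*b ≥ m - 13) → (w > -3 ∨ w = 5)) → (3*w > b - 11 ∨ 3*w = 3 ∨ e < -2); else branch requires ((3*w ≥ -16 ∧ 2*b ≥ m - 13) → (w > -3 ∨ w = 5)) → (3*w > b - 11 ∨ 3*w = 3 ∨ 2*b < -2).
Before the if: (3*e < 3*b + 5 → (((3*w ≥ -16 ∧ 2*b ≥ m - 13) → (w > -3 ∨ w = 5)) → (3*w > b - 11 ∨ 3*w = 3 ∨ e < -2))) ∧ ((¬(3*e < 3*b + 5)) → (((3*w ≥ -16 ∧ 2*b ≥ m - 13) → (w > -3 ∨ w = 5)) → (3*w > b - 11 ∨ 3*w = 3 ∨ 2*b < -2)))
Before e := 3*b + m + 7: (6*b + 3*m < -16 → (((3*w ≥ -16 ∧ 2*b ≥ m - 13) → (w > -3 ∨ w = 5)) → (3*w > b - 11 ∨ 3*w = 3 ∨ 3*b + m < -9))) ∧ ((¬(6*b + 3*m < -16)) → (((3*w ≥ -16 ∧ 2*b ≥ m - 13) → (w > -3 ∨ w = 5)) → (3*w > b - 11 ∨ 3*w = 3 ∨ 2*b < -2)))
Before m := 2*m - m: (6*b + 3*m < -16 → (((3*w ≥ -16 ∧ 2*b ≥ m - 13) → (w > -3 ∨ w = 5)) → (3*w > b - 11 ∨ 3*w = 3 ∨ 3*b + m < -9))) ∧ ((¬(6*b + 3*m < -16)) → (((3*w ≥ -16 ∧ 2*b ≥ m - 13) → (w > -3 ∨ w = 5)) → (3*w > b - 11 ∨ 3*w = 3 ∨ 2*b < -2)))
The weakest precondition is (6*b + 3*m < -16 → (((3*w ≥ -16 ∧ 2*b ≥ m - 13) → (w > -3 ∨ w = 5)) → (3*w > b - 11 ∨ 3*w = 3 ∨ 3*b + m < -9))) ∧ ((¬(6*b + 3*m < -16)) → (((3*w ≥ -16 ∧ 2*b ≥ m - 13) → (w > -3 ∨ w = 5)) → (3*w > b - 11 ∨ 3*w = 3 ∨ 2*b < -2))).
Check whether (6*b < -22 → (((3*w ≥ -16 ∧ 2*b ≥ -11) → (w > -3 ∨ w = 5)) → (3*w > b - 11 ∨ 3*w = 3 ∨ 3*b < -11))) ∧ ((¬(6*b < -22)) → (((3*w ≥ -16 ∧ 2*b ≥ -11) → (w > -3 ∨ w = 5)) → (3*w > b - 11 ∨ 3*w = 3 ∨ 2*b < -2))) ∧ m = -3 implies it.
Countermodel: at the initial state b = -2, m = -3, w = -6, the precondition holds but the weakest precondition fails.
Answer: invalid


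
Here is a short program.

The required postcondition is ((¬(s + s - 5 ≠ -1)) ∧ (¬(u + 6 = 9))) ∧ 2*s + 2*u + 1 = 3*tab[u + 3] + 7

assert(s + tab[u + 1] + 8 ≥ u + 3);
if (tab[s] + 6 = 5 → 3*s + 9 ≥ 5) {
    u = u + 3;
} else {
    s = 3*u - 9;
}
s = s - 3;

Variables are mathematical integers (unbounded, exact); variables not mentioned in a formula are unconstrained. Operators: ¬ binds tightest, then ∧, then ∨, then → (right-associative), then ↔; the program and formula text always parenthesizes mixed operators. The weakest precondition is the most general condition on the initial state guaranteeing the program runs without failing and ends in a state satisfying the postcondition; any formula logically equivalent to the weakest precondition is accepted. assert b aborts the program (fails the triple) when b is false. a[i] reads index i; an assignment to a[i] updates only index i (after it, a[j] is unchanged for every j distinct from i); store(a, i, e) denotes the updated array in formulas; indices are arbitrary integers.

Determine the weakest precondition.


Working backward. After the program, the postcondition ((¬(s + s - 5 ≠ -1)) ∧ (¬(u + 6 = 9))) ∧ 2*s + 2*u + 1 = 3*tab[u + 3] + 7 must hold; in canonical form it is (¬(2*s ≠ 4)) ∧ (¬(u = 3)) ∧ 2*s + 2*u = 3*tab[u + 3] + 6.
Before s := s - 3: (¬(2*s ≠ 10)) ∧ (¬(u = 3)) ∧ 2*s + 2*u = 3*tab[u + 3] + 12
Then branch requires (¬(2*s ≠ 10)) ∧ (¬(u = 0)) ∧ 2*s + 2*u = 3*tab[u + 6] + 6; else branch requires (¬(6*u ≠ 28)) ∧ (¬(u = 3)) ∧ 8*u = 3*tab[u + 3] + 30.
Before the if: ((tab[s] = -1 → 3*s ≥ -4) → ((¬(2*s ≠ 10)) ∧ (¬(u = 0)) ∧ 2*s + 2*u = 3*tab[u + 6] + 6)) ∧ ((¬(tab[s] = -1 → 3*s ≥ -4)) → ((¬(6*u ≠ 28)) ∧ (¬(u = 3)) ∧ 8*u = 3*tab[u + 3] + 30))
Before assert s + tab[u + 1] + 8 ≥ u + 3: tab[u + 1] + s ≥ u - 5 ∧ ((tab[s] = -1 → 3*s ≥ -4) → ((¬(2*s ≠ 10)) ∧ (¬(u = 0)) ∧ 2*s + 2*u = 3*tab[u + 6] + 6)) ∧ ((¬(tab[s] = -1 → 3*s ≥ -4)) → ((¬(6*u ≠ 28)) ∧ (¬(u = 3)) ∧ 8*u = 3*tab[u + 3] + 30))
Answer: WP = tab[u + 1] + s ≥ u - 5 ∧ ((tab[s] = -1 → 3*s ≥ -4) → ((¬(2*s ≠ 10)) ∧ (¬(u = 0)) ∧ 2*s + 2*u = 3*tab[u + 6] + 6)) ∧ ((¬(tab[s] = -1 → 3*s ≥ -4)) → ((¬(6*u ≠ 28)) ∧ (¬(u = 3)) ∧ 8*u = 3*tab[u + 3] + 30))


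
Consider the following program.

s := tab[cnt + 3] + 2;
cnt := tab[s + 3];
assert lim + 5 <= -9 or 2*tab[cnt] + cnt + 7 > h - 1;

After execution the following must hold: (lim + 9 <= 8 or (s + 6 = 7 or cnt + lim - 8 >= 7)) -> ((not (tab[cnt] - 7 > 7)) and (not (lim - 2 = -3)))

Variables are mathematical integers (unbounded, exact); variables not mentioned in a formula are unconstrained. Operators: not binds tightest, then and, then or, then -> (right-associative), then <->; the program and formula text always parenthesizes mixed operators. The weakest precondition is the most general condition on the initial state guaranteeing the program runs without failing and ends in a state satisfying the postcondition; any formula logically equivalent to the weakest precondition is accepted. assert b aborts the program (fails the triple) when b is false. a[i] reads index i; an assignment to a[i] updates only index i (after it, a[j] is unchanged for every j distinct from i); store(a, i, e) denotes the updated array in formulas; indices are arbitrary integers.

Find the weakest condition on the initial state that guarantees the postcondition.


Working backward. After the program, the postcondition (lim + 9 <= 8 or (s + 6 = 7 or cnt + lim - 8 >= 7)) -> ((not (tab[cnt] - 7 > 7)) and (not (lim - 2 = -3))) must hold; in canonical form it is (lim <= -1 or s = 1 or cnt + lim >= 15) -> ((not (tab[cnt] > 14)) and (not (lim = -1))).
Before assert lim + 5 <= -9 or 2*tab[cnt] + cnt + 7 > h - 1: (lim <= -14 or 2*tab[cnt] + cnt > h - 8) and ((lim <= -1 or s = 1 or cnt + lim >= 15) -> ((not (tab[cnt] > 14)) and (not (lim = -1))))
Before cnt := tab[s + 3]: (lim <= -14 or tab[s + 3] + 2*tab[tab[s + 3]] > h - 8) and ((lim <= -1 or s = 1 or tab[s + 3] + lim >= 15) -> ((not (tab[tab[s + 3]] > 14)) and (not (lim = -1))))
Before s := tab[cnt + 3] + 2: (lim <= -14 or tab[tab[cnt + 3] + 5] + 2*tab[tab[tab[cnt + 3] + 5]] > h - 8) and ((lim <= -1 or tab[cnt + 3] = -1 or tab[tab[cnt + 3] + 5] + lim >= 15) -> ((not (tab[tab[tab[cnt + 3] + 5]] > 14)) and (not (lim = -1))))
Answer: WP = (lim <= -14 or tab[tab[cnt + 3] + 5] + 2*tab[tab[tab[cnt + 3] + 5]] > h - 8) and ((lim <= -1 or tab[cnt + 3] = -1 or tab[tab[cnt + 3] + 5] + lim >= 15) -> ((not (tab[tab[tab[cnt + 3] + 5]] > 14)) and (not (lim = -1))))


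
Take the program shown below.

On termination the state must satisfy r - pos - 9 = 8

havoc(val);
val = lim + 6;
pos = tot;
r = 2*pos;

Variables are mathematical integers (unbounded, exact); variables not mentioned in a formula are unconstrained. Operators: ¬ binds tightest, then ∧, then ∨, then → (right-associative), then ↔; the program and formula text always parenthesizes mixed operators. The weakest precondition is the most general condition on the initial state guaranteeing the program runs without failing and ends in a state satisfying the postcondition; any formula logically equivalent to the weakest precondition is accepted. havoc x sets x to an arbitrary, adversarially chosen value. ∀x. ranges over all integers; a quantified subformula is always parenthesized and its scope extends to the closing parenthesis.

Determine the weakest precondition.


Working backward. After the program, the postcondition r - pos - 9 = 8 must hold; in canonical form it is r = pos + 17.
Before r := 2*pos: pos = 17
Before pos := tot: tot = 17
Before val := lim + 6: tot = 17
Before havoc val: tot = 17
Answer: WP = tot = 17


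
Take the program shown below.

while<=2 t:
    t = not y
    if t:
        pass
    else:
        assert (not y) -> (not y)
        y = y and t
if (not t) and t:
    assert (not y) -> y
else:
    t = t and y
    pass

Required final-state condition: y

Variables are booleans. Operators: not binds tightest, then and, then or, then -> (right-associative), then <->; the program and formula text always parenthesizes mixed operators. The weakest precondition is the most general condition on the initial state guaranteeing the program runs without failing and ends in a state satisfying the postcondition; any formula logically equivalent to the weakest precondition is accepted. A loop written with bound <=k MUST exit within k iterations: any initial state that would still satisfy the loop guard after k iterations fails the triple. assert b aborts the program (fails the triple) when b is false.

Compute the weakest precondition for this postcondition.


Working backward. After the program, y must hold.
Then branch requires ((not y) -> y) and y; else branch requires y.
Before the if: y
Before the loop (bound <=2), unroll the exhaustion recursion (WP_0 = exit-now case; WP_j = one more guarded iteration, up to j = 2):
  WP_0: (not t) and y
  WP_1: (t -> (((not y) -> y) and (not y))) and ((not t) -> y)
  WP_2: (t -> (((not y) -> ((not y) -> (((not y) -> y) and (not y)))) and (not y))) and ((not t) -> y)
So before the loop: (t -> (((not y) -> ((not y) -> (((not y) -> y) and (not y)))) and (not y))) and ((not t) -> y)
Answer: WP = (t -> (((not y) -> ((not y) -> (((not y) -> y) and (not y)))) and (not y))) and ((not t) -> y)


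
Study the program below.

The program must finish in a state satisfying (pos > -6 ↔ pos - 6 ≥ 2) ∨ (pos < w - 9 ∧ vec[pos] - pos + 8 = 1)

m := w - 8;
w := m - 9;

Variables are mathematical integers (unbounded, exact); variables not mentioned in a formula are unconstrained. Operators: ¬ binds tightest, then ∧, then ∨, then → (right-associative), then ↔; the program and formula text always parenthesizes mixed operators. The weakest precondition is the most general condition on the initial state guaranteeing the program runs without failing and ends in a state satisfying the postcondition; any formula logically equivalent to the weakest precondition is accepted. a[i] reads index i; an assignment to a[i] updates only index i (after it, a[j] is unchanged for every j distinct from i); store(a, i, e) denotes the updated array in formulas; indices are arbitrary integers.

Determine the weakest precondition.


Working backward. After the program, the postcondition (pos > -6 ↔ pos - 6 ≥ 2) ∨ (pos < w - 9 ∧ vec[pos] - pos + 8 = 1) must hold; in canonical form it is (pos > -6 ↔ pos ≥ 8) ∨ (pos < w - 9 ∧ vec[pos] = pos - 7).
Before w := m - 9: (pos > -6 ↔ pos ≥ 8) ∨ (pos < m - 18 ∧ vec[pos] = pos - 7)
Before m := w - 8: (pos > -6 ↔ pos ≥ 8) ∨ (pos < w - 26 ∧ vec[pos] = pos - 7)
Answer: WP = (pos > -6 ↔ pos ≥ 8) ∨ (pos < w - 26 ∧ vec[pos] = pos - 7)


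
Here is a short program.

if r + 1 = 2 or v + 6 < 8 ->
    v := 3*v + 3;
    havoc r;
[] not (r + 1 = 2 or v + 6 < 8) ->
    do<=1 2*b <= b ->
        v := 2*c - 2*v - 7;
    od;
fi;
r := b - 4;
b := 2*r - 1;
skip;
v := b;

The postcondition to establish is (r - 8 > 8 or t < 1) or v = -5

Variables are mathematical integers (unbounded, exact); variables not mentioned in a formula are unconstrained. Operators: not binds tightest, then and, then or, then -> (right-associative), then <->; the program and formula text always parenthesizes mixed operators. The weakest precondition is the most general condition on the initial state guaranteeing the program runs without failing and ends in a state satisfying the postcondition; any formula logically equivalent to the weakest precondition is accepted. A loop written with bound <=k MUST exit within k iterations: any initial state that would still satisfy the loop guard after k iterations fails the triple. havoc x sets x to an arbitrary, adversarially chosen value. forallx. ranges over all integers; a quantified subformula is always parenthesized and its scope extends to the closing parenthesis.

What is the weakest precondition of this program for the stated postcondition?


Working backward. After the program, the postcondition (r - 8 > 8 or t < 1) or v = -5 must hold; in canonical form it is r > 16 or t < 1 or v = -5.
Before v := b: r > 16 or t < 1 or b = -5
Before skip: r > 16 or t < 1 or b = -5
Before b := 2*r - 1: r > 16 or t < 1 or 2*r = -4
Before r := b - 4: b > 20 or t < 1 or 2*b = 4
Then branch requires b > 20 or t < 1 or 2*b = 4; else branch requires (b <= 0 -> ((not (b <= 0)) and (b > 20 or t < 1 or 2*b = 4))) and ((not (b <= 0)) -> (b > 20 or t < 1 or 2*b = 4)).
Before the if: ((r = 1 or v < 2) -> (b > 20 or t < 1 or 2*b = 4)) and ((not (r = 1 or v < 2)) -> ((b <= 0 -> ((not (b <= 0)) and (b > 20 or t < 1 or 2*b = 4))) and ((not (b <= 0)) -> (b > 20 or t < 1 or 2*b = 4))))
Answer: WP = ((r = 1 or v < 2) -> (b > 20 or t < 1 or 2*b = 4)) and ((not (r = 1 or v < 2)) -> ((b <= 0 -> ((not (b <= 0)) and (b > 20 or t < 1 or 2*b = 4))) and ((not (b <= 0)) -> (b > 20 or t < 1 or 2*b = 4))))
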